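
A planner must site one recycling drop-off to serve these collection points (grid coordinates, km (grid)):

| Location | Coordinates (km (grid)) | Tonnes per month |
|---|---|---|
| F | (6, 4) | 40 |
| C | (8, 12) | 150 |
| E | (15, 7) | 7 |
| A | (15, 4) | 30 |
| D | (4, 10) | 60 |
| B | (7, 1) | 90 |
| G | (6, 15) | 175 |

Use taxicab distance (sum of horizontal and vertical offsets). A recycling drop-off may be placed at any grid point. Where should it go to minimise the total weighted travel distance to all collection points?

Manhattan distance separates: Σwᵢ(|x−xᵢ|+|y−yᵢ|) = Σwᵢ|x−xᵢ| + Σwᵢ|y−yᵢ|, so x and y are optimised independently as 1-D weighted medians.
Total weight W = 552; half = 276.
x-coordinate, sorted with cumulative weight:
  x=4 (D, w=60) cum 60
  x=6 (F, w=40) cum 100
  x=6 (G, w=175) cum 275
  x=7 (B, w=90) cum 365  ← median
  x=8 (C, w=150) cum 515
  x=15 (E, w=7) cum 522
  x=15 (A, w=30) cum 552
⇒ x* = 7
y-coordinate, sorted with cumulative weight:
  y=1 (B, w=90) cum 90
  y=4 (F, w=40) cum 130
  y=4 (A, w=30) cum 160
  y=7 (E, w=7) cum 167
  y=10 (D, w=60) cum 227
  y=12 (C, w=150) cum 377  ← median
  y=15 (G, w=175) cum 552
⇒ y* = 12

(7, 12)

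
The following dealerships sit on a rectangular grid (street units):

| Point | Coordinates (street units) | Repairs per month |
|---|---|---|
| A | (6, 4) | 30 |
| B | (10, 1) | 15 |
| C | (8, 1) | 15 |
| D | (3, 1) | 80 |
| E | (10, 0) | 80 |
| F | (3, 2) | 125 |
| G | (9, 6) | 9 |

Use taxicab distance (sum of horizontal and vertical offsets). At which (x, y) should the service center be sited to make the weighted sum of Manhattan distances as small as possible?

Manhattan distance separates: Σwᵢ(|x−xᵢ|+|y−yᵢ|) = Σwᵢ|x−xᵢ| + Σwᵢ|y−yᵢ|, so x and y are optimised independently as 1-D weighted medians.
Total weight W = 354; half = 177.
x-coordinate, sorted with cumulative weight:
  x=3 (D, w=80) cum 80
  x=3 (F, w=125) cum 205  ← median
  x=6 (A, w=30) cum 235
  x=8 (C, w=15) cum 250
  x=9 (G, w=9) cum 259
  x=10 (B, w=15) cum 274
  x=10 (E, w=80) cum 354
⇒ x* = 3
y-coordinate, sorted with cumulative weight:
  y=0 (E, w=80) cum 80
  y=1 (B, w=15) cum 95
  y=1 (C, w=15) cum 110
  y=1 (D, w=80) cum 190  ← median
  y=2 (F, w=125) cum 315
  y=4 (A, w=30) cum 345
  y=6 (G, w=9) cum 354
⇒ y* = 1

(3, 1)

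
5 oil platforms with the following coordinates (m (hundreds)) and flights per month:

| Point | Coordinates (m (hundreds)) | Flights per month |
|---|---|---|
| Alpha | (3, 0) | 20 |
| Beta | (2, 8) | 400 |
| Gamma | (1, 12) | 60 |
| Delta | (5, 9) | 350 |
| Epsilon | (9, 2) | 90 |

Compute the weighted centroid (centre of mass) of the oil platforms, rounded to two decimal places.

(3.78, 7.88)

The minimiser of Σwᵢ‖p−pᵢ‖² is the weighted centroid p* = (Σwᵢpᵢ)/(Σwᵢ).
Σwᵢ = 920.
Σwᵢxᵢ = 20·3 + 400·2 + 60·1 + 350·5 + 90·9 = 3480.
Σwᵢyᵢ = 20·0 + 400·8 + 60·12 + 350·9 + 90·2 = 7250.
x* = 3480/920 = 3.78, y* = 7250/920 = 7.88.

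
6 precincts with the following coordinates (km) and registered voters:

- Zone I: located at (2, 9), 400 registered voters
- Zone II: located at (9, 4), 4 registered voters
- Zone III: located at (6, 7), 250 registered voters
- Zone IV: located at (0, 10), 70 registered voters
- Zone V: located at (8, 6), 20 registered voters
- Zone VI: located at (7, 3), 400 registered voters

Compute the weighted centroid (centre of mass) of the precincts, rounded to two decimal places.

(4.63, 6.46)

The minimiser of Σwᵢ‖p−pᵢ‖² is the weighted centroid p* = (Σwᵢpᵢ)/(Σwᵢ).
Σwᵢ = 1144.
Σwᵢxᵢ = 400·2 + 4·9 + 250·6 + 70·0 + 20·8 + 400·7 = 5296.
Σwᵢyᵢ = 400·9 + 4·4 + 250·7 + 70·10 + 20·6 + 400·3 = 7386.
x* = 5296/1144 = 4.63, y* = 7386/1144 = 6.46.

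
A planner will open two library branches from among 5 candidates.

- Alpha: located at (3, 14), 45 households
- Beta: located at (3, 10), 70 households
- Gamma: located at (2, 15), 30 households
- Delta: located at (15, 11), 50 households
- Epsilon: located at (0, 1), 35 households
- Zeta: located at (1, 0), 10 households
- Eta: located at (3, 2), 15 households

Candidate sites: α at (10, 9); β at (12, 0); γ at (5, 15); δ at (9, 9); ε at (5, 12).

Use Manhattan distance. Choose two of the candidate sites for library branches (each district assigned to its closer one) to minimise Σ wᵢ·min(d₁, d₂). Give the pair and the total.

{α, ε}, total 1890

Evaluate every pair (each demand assigned to the nearer of the two):
  {α, ε}: total = 1890
  {β, ε}: total = 1920
  {δ, ε}: total = 1940
  {γ, ε}: total = 1955
  {γ, δ}: total = 2075
  {α, γ}: total = 2085
  {β, γ}: total = 2145
  {β, δ}: total = 2505
  {α, β}: total = 2600
  {α, δ}: total = 2685
Best pair: {α, ε} with total 1890.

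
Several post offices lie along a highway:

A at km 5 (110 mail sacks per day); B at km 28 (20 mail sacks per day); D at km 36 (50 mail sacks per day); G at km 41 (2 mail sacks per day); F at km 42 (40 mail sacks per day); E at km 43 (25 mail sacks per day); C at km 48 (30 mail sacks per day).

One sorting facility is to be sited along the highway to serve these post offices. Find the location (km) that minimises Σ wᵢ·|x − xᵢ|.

For a sum of weighted absolute distances on a line, the optimum is the weighted median (not the mean). Total weight W = 277; half-weight = 138.5.
Sort by position and accumulate weight:
  km 5 (A, w=110) → cum 110
  km 28 (B, w=20) → cum 130
  km 36 (D, w=50) → cum 180  ≥ 138.5 → median here
  km 41 (G, w=2) → cum 182
  km 42 (F, w=40) → cum 222
  km 43 (E, w=25) → cum 247
  km 48 (C, w=30) → cum 277
Optimal location: km 36.

x = 36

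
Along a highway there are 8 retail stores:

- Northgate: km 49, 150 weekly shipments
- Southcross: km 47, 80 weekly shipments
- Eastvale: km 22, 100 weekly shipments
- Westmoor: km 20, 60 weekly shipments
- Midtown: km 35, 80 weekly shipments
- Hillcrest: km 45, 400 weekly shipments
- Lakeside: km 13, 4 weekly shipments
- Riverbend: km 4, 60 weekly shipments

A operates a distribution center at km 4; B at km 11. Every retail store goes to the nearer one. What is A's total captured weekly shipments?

60

The indifferent point is the midpoint (4+11)/2 = 7.5; retail stores left of it (closer to A at 4) go to A, those right go to B.
  Riverbend at 4 (w=60) → A
  Lakeside at 13 (w=4) → B
  Westmoor at 20 (w=60) → B
  Eastvale at 22 (w=100) → B
  Midtown at 35 (w=80) → B
  Hillcrest at 45 (w=400) → B
  Southcross at 47 (w=80) → B
  Northgate at 49 (w=150) → B
A captures 60; B captures 874.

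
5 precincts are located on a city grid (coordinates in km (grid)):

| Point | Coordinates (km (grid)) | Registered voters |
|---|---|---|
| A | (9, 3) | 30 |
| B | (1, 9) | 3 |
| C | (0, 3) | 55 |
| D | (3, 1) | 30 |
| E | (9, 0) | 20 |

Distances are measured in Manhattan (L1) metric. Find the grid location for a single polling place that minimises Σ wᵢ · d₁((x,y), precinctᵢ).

(3, 3)

Manhattan distance separates: Σwᵢ(|x−xᵢ|+|y−yᵢ|) = Σwᵢ|x−xᵢ| + Σwᵢ|y−yᵢ|, so x and y are optimised independently as 1-D weighted medians.
Total weight W = 138; half = 69.
x-coordinate, sorted with cumulative weight:
  x=0 (C, w=55) cum 55
  x=1 (B, w=3) cum 58
  x=3 (D, w=30) cum 88  ← median
  x=9 (A, w=30) cum 118
  x=9 (E, w=20) cum 138
⇒ x* = 3
y-coordinate, sorted with cumulative weight:
  y=0 (E, w=20) cum 20
  y=1 (D, w=30) cum 50
  y=3 (A, w=30) cum 80  ← median
  y=3 (C, w=55) cum 135
  y=9 (B, w=3) cum 138
⇒ y* = 3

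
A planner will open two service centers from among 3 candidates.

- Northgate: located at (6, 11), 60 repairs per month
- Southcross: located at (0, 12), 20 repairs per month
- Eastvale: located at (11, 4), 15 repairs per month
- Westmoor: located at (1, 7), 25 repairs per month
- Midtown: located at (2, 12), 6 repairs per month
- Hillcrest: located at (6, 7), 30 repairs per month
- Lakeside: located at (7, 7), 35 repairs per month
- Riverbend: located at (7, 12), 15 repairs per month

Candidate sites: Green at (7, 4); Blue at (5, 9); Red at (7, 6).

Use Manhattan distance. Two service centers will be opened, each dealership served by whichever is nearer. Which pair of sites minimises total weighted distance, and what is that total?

{Blue, Red}, total 786

Evaluate every pair (each demand assigned to the nearer of the two):
  {Blue, Red}: total = 786
  {Green, Blue}: total = 856
  {Green, Red}: total = 1106
Best pair: {Blue, Red} with total 786.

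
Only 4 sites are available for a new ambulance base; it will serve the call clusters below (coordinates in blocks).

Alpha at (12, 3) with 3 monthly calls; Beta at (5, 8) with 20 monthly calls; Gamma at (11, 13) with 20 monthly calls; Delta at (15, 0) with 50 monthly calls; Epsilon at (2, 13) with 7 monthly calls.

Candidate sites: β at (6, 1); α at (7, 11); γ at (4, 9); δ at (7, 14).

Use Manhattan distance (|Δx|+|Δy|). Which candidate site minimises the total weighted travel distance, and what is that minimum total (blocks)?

β, total 1136 blocks

Total weighted distance at each candidate:
  β (6, 1): total = 1136
  α (7, 11): total = 1258
  γ (4, 9): total = 1344
  δ (7, 14): total = 1450
Minimum is at β with total 1136 blocks.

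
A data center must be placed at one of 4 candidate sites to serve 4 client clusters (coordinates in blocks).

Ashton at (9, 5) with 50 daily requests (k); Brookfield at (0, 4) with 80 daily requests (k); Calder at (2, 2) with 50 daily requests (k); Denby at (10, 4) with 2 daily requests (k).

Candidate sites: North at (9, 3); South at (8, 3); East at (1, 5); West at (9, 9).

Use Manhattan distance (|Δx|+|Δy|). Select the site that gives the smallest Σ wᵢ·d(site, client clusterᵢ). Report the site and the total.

Total weighted distance at each candidate:
  North (9, 3): total = 1304
  South (8, 3): total = 1226
  East (1, 5): total = 780
  West (9, 9): total = 2032
Minimum is at East with total 780 blocks.

East, total 780 blocks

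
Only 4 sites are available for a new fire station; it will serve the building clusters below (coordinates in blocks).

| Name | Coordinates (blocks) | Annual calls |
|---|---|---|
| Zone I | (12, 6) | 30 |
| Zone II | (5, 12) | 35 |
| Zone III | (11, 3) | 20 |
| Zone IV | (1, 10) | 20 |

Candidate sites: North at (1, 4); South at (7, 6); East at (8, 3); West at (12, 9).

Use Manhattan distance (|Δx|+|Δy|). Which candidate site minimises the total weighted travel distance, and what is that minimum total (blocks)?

South, total 770 blocks

Total weighted distance at each candidate:
  North (1, 4): total = 1150
  South (7, 6): total = 770
  East (8, 3): total = 970
  West (12, 9): total = 820
Minimum is at South with total 770 blocks.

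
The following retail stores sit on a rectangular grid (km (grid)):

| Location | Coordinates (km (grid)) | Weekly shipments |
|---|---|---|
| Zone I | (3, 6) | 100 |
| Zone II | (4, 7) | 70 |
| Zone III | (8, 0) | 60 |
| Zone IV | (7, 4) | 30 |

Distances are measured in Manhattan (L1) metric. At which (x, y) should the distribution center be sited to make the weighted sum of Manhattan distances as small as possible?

Manhattan distance separates: Σwᵢ(|x−xᵢ|+|y−yᵢ|) = Σwᵢ|x−xᵢ| + Σwᵢ|y−yᵢ|, so x and y are optimised independently as 1-D weighted medians.
Total weight W = 260; half = 130.
x-coordinate, sorted with cumulative weight:
  x=3 (Zone I, w=100) cum 100
  x=4 (Zone II, w=70) cum 170  ← median
  x=7 (Zone IV, w=30) cum 200
  x=8 (Zone III, w=60) cum 260
⇒ x* = 4
y-coordinate, sorted with cumulative weight:
  y=0 (Zone III, w=60) cum 60
  y=4 (Zone IV, w=30) cum 90
  y=6 (Zone I, w=100) cum 190  ← median
  y=7 (Zone II, w=70) cum 260
⇒ y* = 6

(4, 6)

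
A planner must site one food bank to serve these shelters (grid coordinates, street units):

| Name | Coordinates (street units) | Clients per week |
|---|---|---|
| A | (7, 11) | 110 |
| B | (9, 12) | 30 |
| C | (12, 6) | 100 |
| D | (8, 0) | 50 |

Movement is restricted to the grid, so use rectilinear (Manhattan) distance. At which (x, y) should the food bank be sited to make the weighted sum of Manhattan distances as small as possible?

Manhattan distance separates: Σwᵢ(|x−xᵢ|+|y−yᵢ|) = Σwᵢ|x−xᵢ| + Σwᵢ|y−yᵢ|, so x and y are optimised independently as 1-D weighted medians.
Total weight W = 290; half = 145.
x-coordinate, sorted with cumulative weight:
  x=7 (A, w=110) cum 110
  x=8 (D, w=50) cum 160  ← median
  x=9 (B, w=30) cum 190
  x=12 (C, w=100) cum 290
⇒ x* = 8
y-coordinate, sorted with cumulative weight:
  y=0 (D, w=50) cum 50
  y=6 (C, w=100) cum 150  ← median
  y=11 (A, w=110) cum 260
  y=12 (B, w=30) cum 290
⇒ y* = 6

(8, 6)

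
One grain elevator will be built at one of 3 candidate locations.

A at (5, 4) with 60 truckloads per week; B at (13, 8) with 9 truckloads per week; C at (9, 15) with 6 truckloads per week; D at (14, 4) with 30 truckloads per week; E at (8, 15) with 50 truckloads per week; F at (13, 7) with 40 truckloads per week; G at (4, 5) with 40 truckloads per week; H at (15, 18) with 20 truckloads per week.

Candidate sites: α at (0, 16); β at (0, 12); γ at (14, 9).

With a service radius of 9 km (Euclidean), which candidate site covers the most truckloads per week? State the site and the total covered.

γ, covering 135

Coverage radius r = 9 km; a point is covered iff (Δx)²+(Δy)² ≤ 9² = 81.
  α (0, 16): covers {E} → 50
  β (0, 12): covers {E, G} → 90
  γ (14, 9): covers {B, C, D, E, F} → 135
Maximum coverage at γ: 135 truckloads per week.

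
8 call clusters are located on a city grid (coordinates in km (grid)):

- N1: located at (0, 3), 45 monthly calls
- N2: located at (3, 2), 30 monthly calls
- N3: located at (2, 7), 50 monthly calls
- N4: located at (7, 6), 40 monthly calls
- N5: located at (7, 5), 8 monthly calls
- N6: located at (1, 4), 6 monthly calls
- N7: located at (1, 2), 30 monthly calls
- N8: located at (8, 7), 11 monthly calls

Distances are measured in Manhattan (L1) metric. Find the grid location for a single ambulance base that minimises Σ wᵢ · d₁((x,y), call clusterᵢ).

(2, 4)

Manhattan distance separates: Σwᵢ(|x−xᵢ|+|y−yᵢ|) = Σwᵢ|x−xᵢ| + Σwᵢ|y−yᵢ|, so x and y are optimised independently as 1-D weighted medians.
Total weight W = 220; half = 110.
x-coordinate, sorted with cumulative weight:
  x=0 (N1, w=45) cum 45
  x=1 (N6, w=6) cum 51
  x=1 (N7, w=30) cum 81
  x=2 (N3, w=50) cum 131  ← median
  x=3 (N2, w=30) cum 161
  x=7 (N4, w=40) cum 201
  x=7 (N5, w=8) cum 209
  x=8 (N8, w=11) cum 220
⇒ x* = 2
y-coordinate, sorted with cumulative weight:
  y=2 (N2, w=30) cum 30
  y=2 (N7, w=30) cum 60
  y=3 (N1, w=45) cum 105
  y=4 (N6, w=6) cum 111  ← median
  y=5 (N5, w=8) cum 119
  y=6 (N4, w=40) cum 159
  y=7 (N3, w=50) cum 209
  y=7 (N8, w=11) cum 220
⇒ y* = 4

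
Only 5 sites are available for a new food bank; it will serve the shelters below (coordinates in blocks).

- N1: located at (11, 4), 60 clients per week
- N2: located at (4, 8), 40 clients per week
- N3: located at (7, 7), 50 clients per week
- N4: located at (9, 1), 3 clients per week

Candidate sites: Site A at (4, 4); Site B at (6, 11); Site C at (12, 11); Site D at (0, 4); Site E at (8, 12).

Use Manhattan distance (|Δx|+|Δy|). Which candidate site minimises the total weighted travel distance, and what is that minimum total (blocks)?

Total weighted distance at each candidate:
  Site A (4, 4): total = 904
  Site B (6, 11): total = 1209
  Site C (12, 11): total = 1409
  Site D (0, 4): total = 1516
  Site E (8, 12): total = 1316
Minimum is at Site A with total 904 blocks.

Site A, total 904 blocks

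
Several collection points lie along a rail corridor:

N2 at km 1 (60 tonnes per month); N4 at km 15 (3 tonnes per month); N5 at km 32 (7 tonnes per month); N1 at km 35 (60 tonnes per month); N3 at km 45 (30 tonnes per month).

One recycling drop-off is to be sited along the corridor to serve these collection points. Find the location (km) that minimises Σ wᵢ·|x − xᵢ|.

For a sum of weighted absolute distances on a line, the optimum is the weighted median (not the mean). Total weight W = 160; half-weight = 80.
Sort by position and accumulate weight:
  km 1 (N2, w=60) → cum 60
  km 15 (N4, w=3) → cum 63
  km 32 (N5, w=7) → cum 70
  km 35 (N1, w=60) → cum 130  ≥ 80 → median here
  km 45 (N3, w=30) → cum 160
Optimal location: km 35.

x = 35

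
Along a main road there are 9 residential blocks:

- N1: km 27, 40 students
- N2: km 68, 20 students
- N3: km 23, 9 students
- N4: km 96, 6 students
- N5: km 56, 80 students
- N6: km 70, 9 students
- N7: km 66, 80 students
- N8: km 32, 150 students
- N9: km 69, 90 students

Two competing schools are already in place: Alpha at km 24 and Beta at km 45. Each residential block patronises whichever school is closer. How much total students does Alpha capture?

The indifferent point is the midpoint (24+45)/2 = 34.5; residential blocks left of it (closer to Alpha at 24) go to Alpha, those right go to Beta.
  N3 at 23 (w=9) → Alpha
  N1 at 27 (w=40) → Alpha
  N8 at 32 (w=150) → Alpha
  N5 at 56 (w=80) → Beta
  N7 at 66 (w=80) → Beta
  N2 at 68 (w=20) → Beta
  N9 at 69 (w=90) → Beta
  N6 at 70 (w=9) → Beta
  N4 at 96 (w=6) → Beta
Alpha captures 199; Beta captures 285.

199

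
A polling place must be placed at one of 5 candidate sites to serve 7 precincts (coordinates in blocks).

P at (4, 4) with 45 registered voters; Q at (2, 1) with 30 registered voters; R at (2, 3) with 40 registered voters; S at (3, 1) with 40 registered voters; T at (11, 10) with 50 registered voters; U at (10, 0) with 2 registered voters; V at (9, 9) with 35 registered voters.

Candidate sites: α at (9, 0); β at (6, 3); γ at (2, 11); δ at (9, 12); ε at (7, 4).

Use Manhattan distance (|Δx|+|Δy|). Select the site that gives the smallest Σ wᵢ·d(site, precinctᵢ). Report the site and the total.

β, total 1604 blocks

Total weighted distance at each candidate:
  α (9, 0): total = 2242
  β (6, 3): total = 1604
  γ (2, 11): total = 2318
  δ (9, 12): total = 2776
  ε (7, 4): total = 1654
Minimum is at β with total 1604 blocks.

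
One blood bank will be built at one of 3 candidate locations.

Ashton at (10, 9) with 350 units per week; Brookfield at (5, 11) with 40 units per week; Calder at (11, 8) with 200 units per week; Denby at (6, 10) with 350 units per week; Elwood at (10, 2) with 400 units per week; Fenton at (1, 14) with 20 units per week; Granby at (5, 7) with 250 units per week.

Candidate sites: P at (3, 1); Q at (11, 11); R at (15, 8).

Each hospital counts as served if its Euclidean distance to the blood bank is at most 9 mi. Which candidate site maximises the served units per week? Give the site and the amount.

Coverage radius r = 9 mi; a point is covered iff (Δx)²+(Δy)² ≤ 9² = 81.
  P (3, 1): covers {Elwood, Granby} → 650
  Q (11, 11): covers {Ashton, Brookfield, Calder, Denby, Granby} → 1190
  R (15, 8): covers {Ashton, Calder, Elwood} → 950
Maximum coverage at Q: 1190 units per week.

Q, covering 1190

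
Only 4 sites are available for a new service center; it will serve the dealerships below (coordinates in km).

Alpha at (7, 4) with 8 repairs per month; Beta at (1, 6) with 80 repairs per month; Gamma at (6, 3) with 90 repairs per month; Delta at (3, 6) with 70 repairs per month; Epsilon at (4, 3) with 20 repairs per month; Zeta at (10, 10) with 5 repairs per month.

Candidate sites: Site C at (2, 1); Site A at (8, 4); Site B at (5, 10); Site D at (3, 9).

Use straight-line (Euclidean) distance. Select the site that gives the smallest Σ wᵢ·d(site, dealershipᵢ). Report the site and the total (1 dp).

Total weighted distance at each candidate:
  Site C (2, 1): total = 1330.8
  Site A (8, 4): total = 1282.7
  Site B (5, 10): total = 1619.0
  Site D (3, 9): total = 1310.4
Minimum is at Site A with total 1282.7 km.

Site A, total 1282.7 km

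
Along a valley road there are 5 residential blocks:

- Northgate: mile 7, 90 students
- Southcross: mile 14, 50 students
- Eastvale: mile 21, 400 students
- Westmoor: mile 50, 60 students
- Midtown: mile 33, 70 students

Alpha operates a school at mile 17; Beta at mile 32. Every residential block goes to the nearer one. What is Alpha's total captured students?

540

The indifferent point is the midpoint (17+32)/2 = 24.5; residential blocks left of it (closer to Alpha at 17) go to Alpha, those right go to Beta.
  Northgate at 7 (w=90) → Alpha
  Southcross at 14 (w=50) → Alpha
  Eastvale at 21 (w=400) → Alpha
  Midtown at 33 (w=70) → Beta
  Westmoor at 50 (w=60) → Beta
Alpha captures 540; Beta captures 130.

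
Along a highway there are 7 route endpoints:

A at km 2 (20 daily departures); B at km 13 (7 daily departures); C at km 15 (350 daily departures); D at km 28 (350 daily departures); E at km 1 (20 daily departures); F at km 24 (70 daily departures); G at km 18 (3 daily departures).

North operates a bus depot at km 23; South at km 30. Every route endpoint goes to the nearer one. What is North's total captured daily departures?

470

The indifferent point is the midpoint (23+30)/2 = 26.5; route endpoints left of it (closer to North at 23) go to North, those right go to South.
  E at 1 (w=20) → North
  A at 2 (w=20) → North
  B at 13 (w=7) → North
  C at 15 (w=350) → North
  G at 18 (w=3) → North
  F at 24 (w=70) → North
  D at 28 (w=350) → South
North captures 470; South captures 350.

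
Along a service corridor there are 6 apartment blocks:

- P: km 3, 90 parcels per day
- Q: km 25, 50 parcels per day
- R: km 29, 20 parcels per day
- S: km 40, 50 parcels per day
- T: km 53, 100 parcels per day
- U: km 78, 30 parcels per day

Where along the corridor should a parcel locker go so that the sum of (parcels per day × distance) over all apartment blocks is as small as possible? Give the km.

x = 40

For a sum of weighted absolute distances on a line, the optimum is the weighted median (not the mean). Total weight W = 340; half-weight = 170.
Sort by position and accumulate weight:
  km 3 (P, w=90) → cum 90
  km 25 (Q, w=50) → cum 140
  km 29 (R, w=20) → cum 160
  km 40 (S, w=50) → cum 210  ≥ 170 → median here
  km 53 (T, w=100) → cum 310
  km 78 (U, w=30) → cum 340
Optimal location: km 40.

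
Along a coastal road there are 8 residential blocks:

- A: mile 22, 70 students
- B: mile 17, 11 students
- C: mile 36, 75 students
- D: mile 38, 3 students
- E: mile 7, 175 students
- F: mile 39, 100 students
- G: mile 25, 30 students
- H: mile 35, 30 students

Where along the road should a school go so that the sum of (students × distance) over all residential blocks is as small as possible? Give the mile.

x = 22

For a sum of weighted absolute distances on a line, the optimum is the weighted median (not the mean). Total weight W = 494; half-weight = 247.
Sort by position and accumulate weight:
  mile 7 (E, w=175) → cum 175
  mile 17 (B, w=11) → cum 186
  mile 22 (A, w=70) → cum 256  ≥ 247 → median here
  mile 25 (G, w=30) → cum 286
  mile 35 (H, w=30) → cum 316
  mile 36 (C, w=75) → cum 391
  mile 38 (D, w=3) → cum 394
  mile 39 (F, w=100) → cum 494
Optimal location: mile 22.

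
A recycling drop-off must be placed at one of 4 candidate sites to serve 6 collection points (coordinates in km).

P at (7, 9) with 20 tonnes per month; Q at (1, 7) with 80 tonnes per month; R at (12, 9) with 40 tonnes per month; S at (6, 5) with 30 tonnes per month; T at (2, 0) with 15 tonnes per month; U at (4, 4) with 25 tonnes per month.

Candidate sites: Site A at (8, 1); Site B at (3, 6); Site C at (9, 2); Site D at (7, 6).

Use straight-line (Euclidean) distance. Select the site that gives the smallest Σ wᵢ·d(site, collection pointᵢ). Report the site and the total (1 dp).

Total weighted distance at each candidate:
  Site A (8, 1): total = 1607.0
  Site B (3, 6): total = 900.4
  Site C (9, 2): total = 1576.1
  Site D (7, 6): total = 1029.6
Minimum is at Site B with total 900.4 km.

Site B, total 900.4 km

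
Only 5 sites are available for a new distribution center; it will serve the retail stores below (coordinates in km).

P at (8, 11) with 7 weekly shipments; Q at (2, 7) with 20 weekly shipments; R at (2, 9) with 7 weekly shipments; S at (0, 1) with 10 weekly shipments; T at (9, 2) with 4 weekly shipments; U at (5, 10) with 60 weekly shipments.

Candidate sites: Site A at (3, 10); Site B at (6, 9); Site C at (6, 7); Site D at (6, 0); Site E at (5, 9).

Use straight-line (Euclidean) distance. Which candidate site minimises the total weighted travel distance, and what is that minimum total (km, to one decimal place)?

Site E, total 304.9 km

Total weighted distance at each candidate:
  Site A (3, 10): total = 363.7
  Site B (6, 9): total = 352.6
  Site C (6, 7): total = 440.5
  Site D (6, 0): total = 986.7
  Site E (5, 9): total = 304.9
Minimum is at Site E with total 304.9 km.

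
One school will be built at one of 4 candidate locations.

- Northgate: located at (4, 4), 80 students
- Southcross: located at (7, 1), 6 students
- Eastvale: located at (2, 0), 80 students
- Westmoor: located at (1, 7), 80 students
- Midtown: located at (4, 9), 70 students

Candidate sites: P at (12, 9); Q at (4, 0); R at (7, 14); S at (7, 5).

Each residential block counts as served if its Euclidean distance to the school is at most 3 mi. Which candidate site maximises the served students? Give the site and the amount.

Q, covering 80

Coverage radius r = 3 mi; a point is covered iff (Δx)²+(Δy)² ≤ 3² = 9.
  P (12, 9): covers {none} → 0
  Q (4, 0): covers {Eastvale} → 80
  R (7, 14): covers {none} → 0
  S (7, 5): covers {none} → 0
Maximum coverage at Q: 80 students.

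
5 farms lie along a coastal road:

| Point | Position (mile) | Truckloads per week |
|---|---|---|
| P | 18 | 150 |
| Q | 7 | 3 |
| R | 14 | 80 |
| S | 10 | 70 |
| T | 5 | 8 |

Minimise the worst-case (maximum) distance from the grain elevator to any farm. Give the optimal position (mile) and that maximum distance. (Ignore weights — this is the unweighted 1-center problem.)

The 1-center on a line is the midpoint of the two extreme points: leftmost at 5, rightmost at 18.
Optimal location = (5 + 18)/2 = 11.5; maximum distance = (18 − 5)/2 = 6.5.

location 11.5, max distance 6.5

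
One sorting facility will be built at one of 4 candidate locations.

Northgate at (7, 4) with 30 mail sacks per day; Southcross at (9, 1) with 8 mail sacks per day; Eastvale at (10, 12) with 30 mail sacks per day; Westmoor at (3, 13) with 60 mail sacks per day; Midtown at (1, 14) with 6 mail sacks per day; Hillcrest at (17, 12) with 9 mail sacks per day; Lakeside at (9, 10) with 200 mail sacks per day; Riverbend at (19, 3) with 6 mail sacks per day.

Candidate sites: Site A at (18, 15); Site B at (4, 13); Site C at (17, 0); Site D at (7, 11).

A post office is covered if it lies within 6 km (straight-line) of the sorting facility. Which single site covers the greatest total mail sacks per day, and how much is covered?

Coverage radius r = 6 km; a point is covered iff (Δx)²+(Δy)² ≤ 6² = 36.
  Site A (18, 15): covers {Hillcrest} → 9
  Site B (4, 13): covers {Westmoor, Midtown, Lakeside} → 266
  Site C (17, 0): covers {Riverbend} → 6
  Site D (7, 11): covers {Eastvale, Westmoor, Lakeside} → 290
Maximum coverage at Site D: 290 mail sacks per day.

Site D, covering 290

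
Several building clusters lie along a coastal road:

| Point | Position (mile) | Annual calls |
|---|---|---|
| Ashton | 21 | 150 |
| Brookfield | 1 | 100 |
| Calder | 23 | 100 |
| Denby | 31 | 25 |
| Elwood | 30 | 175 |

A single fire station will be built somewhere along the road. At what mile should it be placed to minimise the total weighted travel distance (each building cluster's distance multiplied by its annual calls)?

For a sum of weighted absolute distances on a line, the optimum is the weighted median (not the mean). Total weight W = 550; half-weight = 275.
Sort by position and accumulate weight:
  mile 1 (Brookfield, w=100) → cum 100
  mile 21 (Ashton, w=150) → cum 250
  mile 23 (Calder, w=100) → cum 350  ≥ 275 → median here
  mile 30 (Elwood, w=175) → cum 525
  mile 31 (Denby, w=25) → cum 550
Optimal location: mile 23.

x = 23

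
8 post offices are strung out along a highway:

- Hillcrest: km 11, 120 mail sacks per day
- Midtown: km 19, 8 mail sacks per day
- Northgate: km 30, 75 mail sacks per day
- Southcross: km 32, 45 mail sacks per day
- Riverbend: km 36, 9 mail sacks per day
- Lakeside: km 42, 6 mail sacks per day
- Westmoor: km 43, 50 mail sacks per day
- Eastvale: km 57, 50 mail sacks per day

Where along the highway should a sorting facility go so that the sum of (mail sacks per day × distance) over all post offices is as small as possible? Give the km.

x = 30

For a sum of weighted absolute distances on a line, the optimum is the weighted median (not the mean). Total weight W = 363; half-weight = 181.5.
Sort by position and accumulate weight:
  km 11 (Hillcrest, w=120) → cum 120
  km 19 (Midtown, w=8) → cum 128
  km 30 (Northgate, w=75) → cum 203  ≥ 181.5 → median here
  km 32 (Southcross, w=45) → cum 248
  km 36 (Riverbend, w=9) → cum 257
  km 42 (Lakeside, w=6) → cum 263
  km 43 (Westmoor, w=50) → cum 313
  km 57 (Eastvale, w=50) → cum 363
Optimal location: km 30.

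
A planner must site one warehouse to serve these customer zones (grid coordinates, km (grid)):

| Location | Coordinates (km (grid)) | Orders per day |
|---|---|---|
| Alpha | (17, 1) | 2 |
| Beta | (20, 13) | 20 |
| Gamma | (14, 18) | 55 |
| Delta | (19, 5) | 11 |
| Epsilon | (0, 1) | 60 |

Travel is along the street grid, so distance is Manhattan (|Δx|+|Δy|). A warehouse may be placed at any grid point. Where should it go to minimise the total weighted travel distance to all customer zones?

(14, 13)

Manhattan distance separates: Σwᵢ(|x−xᵢ|+|y−yᵢ|) = Σwᵢ|x−xᵢ| + Σwᵢ|y−yᵢ|, so x and y are optimised independently as 1-D weighted medians.
Total weight W = 148; half = 74.
x-coordinate, sorted with cumulative weight:
  x=0 (Epsilon, w=60) cum 60
  x=14 (Gamma, w=55) cum 115  ← median
  x=17 (Alpha, w=2) cum 117
  x=19 (Delta, w=11) cum 128
  x=20 (Beta, w=20) cum 148
⇒ x* = 14
y-coordinate, sorted with cumulative weight:
  y=1 (Alpha, w=2) cum 2
  y=1 (Epsilon, w=60) cum 62
  y=5 (Delta, w=11) cum 73
  y=13 (Beta, w=20) cum 93  ← median
  y=18 (Gamma, w=55) cum 148
⇒ y* = 13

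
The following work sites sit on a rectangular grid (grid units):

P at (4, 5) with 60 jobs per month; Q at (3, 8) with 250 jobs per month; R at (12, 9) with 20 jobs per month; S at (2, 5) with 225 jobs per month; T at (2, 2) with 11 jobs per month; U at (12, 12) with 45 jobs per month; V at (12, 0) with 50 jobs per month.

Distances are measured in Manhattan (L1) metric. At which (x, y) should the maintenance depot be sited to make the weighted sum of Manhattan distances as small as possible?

Manhattan distance separates: Σwᵢ(|x−xᵢ|+|y−yᵢ|) = Σwᵢ|x−xᵢ| + Σwᵢ|y−yᵢ|, so x and y are optimised independently as 1-D weighted medians.
Total weight W = 661; half = 330.5.
x-coordinate, sorted with cumulative weight:
  x=2 (S, w=225) cum 225
  x=2 (T, w=11) cum 236
  x=3 (Q, w=250) cum 486  ← median
  x=4 (P, w=60) cum 546
  x=12 (R, w=20) cum 566
  x=12 (U, w=45) cum 611
  x=12 (V, w=50) cum 661
⇒ x* = 3
y-coordinate, sorted with cumulative weight:
  y=0 (V, w=50) cum 50
  y=2 (T, w=11) cum 61
  y=5 (P, w=60) cum 121
  y=5 (S, w=225) cum 346  ← median
  y=8 (Q, w=250) cum 596
  y=9 (R, w=20) cum 616
  y=12 (U, w=45) cum 661
⇒ y* = 5

(3, 5)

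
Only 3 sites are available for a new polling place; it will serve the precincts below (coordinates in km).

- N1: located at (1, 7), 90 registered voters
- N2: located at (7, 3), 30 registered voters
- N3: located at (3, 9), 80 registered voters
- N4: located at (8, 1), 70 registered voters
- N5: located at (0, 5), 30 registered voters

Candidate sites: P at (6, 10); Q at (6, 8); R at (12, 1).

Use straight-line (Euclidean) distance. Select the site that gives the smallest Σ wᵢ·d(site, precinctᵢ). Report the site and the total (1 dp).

Total weighted distance at each candidate:
  P (6, 10): total = 1869.6
  Q (6, 8): total = 1575.7
  R (12, 1): total = 2912.1
Minimum is at Q with total 1575.7 km.

Q, total 1575.7 km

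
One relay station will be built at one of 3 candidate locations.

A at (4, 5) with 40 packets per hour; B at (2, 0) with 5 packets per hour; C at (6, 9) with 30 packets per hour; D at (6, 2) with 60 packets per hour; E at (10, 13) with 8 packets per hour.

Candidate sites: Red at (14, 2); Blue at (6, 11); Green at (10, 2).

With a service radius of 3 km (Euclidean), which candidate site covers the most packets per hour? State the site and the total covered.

Blue, covering 30

Coverage radius r = 3 km; a point is covered iff (Δx)²+(Δy)² ≤ 3² = 9.
  Red (14, 2): covers {none} → 0
  Blue (6, 11): covers {C} → 30
  Green (10, 2): covers {none} → 0
Maximum coverage at Blue: 30 packets per hour.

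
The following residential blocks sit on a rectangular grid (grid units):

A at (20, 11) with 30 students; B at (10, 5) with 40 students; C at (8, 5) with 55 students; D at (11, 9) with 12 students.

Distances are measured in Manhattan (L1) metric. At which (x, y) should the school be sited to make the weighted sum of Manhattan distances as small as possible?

(10, 5)

Manhattan distance separates: Σwᵢ(|x−xᵢ|+|y−yᵢ|) = Σwᵢ|x−xᵢ| + Σwᵢ|y−yᵢ|, so x and y are optimised independently as 1-D weighted medians.
Total weight W = 137; half = 68.5.
x-coordinate, sorted with cumulative weight:
  x=8 (C, w=55) cum 55
  x=10 (B, w=40) cum 95  ← median
  x=11 (D, w=12) cum 107
  x=20 (A, w=30) cum 137
⇒ x* = 10
y-coordinate, sorted with cumulative weight:
  y=5 (B, w=40) cum 40
  y=5 (C, w=55) cum 95  ← median
  y=9 (D, w=12) cum 107
  y=11 (A, w=30) cum 137
⇒ y* = 5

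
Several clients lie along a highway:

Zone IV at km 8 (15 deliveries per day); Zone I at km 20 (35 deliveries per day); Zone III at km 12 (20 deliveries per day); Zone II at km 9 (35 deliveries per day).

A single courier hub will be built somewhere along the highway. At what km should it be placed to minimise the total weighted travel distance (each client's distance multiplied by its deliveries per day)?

For a sum of weighted absolute distances on a line, the optimum is the weighted median (not the mean). Total weight W = 105; half-weight = 52.5.
Sort by position and accumulate weight:
  km 8 (Zone IV, w=15) → cum 15
  km 9 (Zone II, w=35) → cum 50
  km 12 (Zone III, w=20) → cum 70  ≥ 52.5 → median here
  km 20 (Zone I, w=35) → cum 105
Optimal location: km 12.

x = 12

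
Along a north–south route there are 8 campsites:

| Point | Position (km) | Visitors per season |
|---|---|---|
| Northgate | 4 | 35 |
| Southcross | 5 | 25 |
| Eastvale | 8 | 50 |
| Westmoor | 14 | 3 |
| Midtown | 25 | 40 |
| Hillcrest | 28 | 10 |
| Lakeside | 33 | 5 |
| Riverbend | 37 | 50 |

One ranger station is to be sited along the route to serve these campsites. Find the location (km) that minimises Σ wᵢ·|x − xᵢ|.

For a sum of weighted absolute distances on a line, the optimum is the weighted median (not the mean). Total weight W = 218; half-weight = 109.
Sort by position and accumulate weight:
  km 4 (Northgate, w=35) → cum 35
  km 5 (Southcross, w=25) → cum 60
  km 8 (Eastvale, w=50) → cum 110  ≥ 109 → median here
  km 14 (Westmoor, w=3) → cum 113
  km 25 (Midtown, w=40) → cum 153
  km 28 (Hillcrest, w=10) → cum 163
  km 33 (Lakeside, w=5) → cum 168
  km 37 (Riverbend, w=50) → cum 218
Optimal location: km 8.

x = 8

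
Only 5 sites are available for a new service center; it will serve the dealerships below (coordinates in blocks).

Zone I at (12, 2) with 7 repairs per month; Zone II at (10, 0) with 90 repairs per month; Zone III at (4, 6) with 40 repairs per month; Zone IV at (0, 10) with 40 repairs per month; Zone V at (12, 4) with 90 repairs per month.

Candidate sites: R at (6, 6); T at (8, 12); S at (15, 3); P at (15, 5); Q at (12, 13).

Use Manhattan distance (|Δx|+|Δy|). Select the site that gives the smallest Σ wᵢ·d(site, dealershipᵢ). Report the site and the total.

R, total 2170 blocks

Total weighted distance at each candidate:
  R (6, 6): total = 2170
  T (8, 12): total = 3238
  S (15, 3): total = 2548
  P (15, 5): total = 2582
  Q (12, 13): total = 3437
Minimum is at R with total 2170 blocks.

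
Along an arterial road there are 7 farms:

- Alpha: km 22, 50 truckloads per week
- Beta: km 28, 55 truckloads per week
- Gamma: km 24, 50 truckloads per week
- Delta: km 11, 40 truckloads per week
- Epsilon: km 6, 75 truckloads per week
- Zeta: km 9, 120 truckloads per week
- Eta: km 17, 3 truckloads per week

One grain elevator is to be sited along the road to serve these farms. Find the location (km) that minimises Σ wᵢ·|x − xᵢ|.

For a sum of weighted absolute distances on a line, the optimum is the weighted median (not the mean). Total weight W = 393; half-weight = 196.5.
Sort by position and accumulate weight:
  km 6 (Epsilon, w=75) → cum 75
  km 9 (Zeta, w=120) → cum 195
  km 11 (Delta, w=40) → cum 235  ≥ 196.5 → median here
  km 17 (Eta, w=3) → cum 238
  km 22 (Alpha, w=50) → cum 288
  km 24 (Gamma, w=50) → cum 338
  km 28 (Beta, w=55) → cum 393
Optimal location: km 11.

x = 11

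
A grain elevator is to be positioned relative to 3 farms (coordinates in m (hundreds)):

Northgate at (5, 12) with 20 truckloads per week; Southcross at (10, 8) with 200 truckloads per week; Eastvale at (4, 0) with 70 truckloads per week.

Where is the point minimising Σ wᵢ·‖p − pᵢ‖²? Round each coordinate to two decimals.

The minimiser of Σwᵢ‖p−pᵢ‖² is the weighted centroid p* = (Σwᵢpᵢ)/(Σwᵢ).
Σwᵢ = 290.
Σwᵢxᵢ = 20·5 + 200·10 + 70·4 = 2380.
Σwᵢyᵢ = 20·12 + 200·8 + 70·0 = 1840.
x* = 2380/290 = 8.21, y* = 1840/290 = 6.34.

(8.21, 6.34)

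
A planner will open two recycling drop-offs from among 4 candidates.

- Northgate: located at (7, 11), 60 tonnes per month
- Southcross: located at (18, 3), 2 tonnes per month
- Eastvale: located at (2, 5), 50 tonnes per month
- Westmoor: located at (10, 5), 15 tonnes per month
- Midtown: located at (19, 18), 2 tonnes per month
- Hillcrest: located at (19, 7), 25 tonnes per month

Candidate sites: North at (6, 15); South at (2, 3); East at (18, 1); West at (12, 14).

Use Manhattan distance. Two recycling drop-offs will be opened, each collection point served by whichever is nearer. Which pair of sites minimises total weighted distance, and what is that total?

{South, West}, total 1134

Evaluate every pair (each demand assigned to the nearer of the two):
  {South, West}: total = 1134
  {North, South}: total = 1139
  {South, East}: total = 1245
  {North, East}: total = 1391
  {North, West}: total = 1571
  {East, West}: total = 1796
Best pair: {South, West} with total 1134.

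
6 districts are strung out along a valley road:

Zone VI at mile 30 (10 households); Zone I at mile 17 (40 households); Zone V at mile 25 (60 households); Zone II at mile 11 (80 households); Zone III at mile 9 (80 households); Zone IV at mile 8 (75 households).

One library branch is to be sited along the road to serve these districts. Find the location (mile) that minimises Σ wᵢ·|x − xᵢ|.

For a sum of weighted absolute distances on a line, the optimum is the weighted median (not the mean). Total weight W = 345; half-weight = 172.5.
Sort by position and accumulate weight:
  mile 8 (Zone IV, w=75) → cum 75
  mile 9 (Zone III, w=80) → cum 155
  mile 11 (Zone II, w=80) → cum 235  ≥ 172.5 → median here
  mile 17 (Zone I, w=40) → cum 275
  mile 25 (Zone V, w=60) → cum 335
  mile 30 (Zone VI, w=10) → cum 345
Optimal location: mile 11.

x = 11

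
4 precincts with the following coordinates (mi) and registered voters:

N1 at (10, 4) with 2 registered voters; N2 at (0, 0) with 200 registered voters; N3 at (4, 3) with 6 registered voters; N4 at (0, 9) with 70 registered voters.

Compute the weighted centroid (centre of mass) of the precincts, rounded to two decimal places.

(0.16, 2.36)

The minimiser of Σwᵢ‖p−pᵢ‖² is the weighted centroid p* = (Σwᵢpᵢ)/(Σwᵢ).
Σwᵢ = 278.
Σwᵢxᵢ = 2·10 + 200·0 + 6·4 + 70·0 = 44.
Σwᵢyᵢ = 2·4 + 200·0 + 6·3 + 70·9 = 656.
x* = 44/278 = 0.16, y* = 656/278 = 2.36.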